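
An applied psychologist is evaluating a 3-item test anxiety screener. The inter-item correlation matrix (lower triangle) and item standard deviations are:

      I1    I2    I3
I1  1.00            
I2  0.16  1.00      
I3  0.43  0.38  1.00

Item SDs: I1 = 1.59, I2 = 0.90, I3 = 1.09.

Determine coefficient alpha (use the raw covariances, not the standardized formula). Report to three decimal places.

Σσ²ᵢ = 1.59² + 0.90² + 1.09² = 4.5262
Covariances σ_ij = r_ij · s_i · s_j:
  σ(I1,I2) = 0.16 × 1.59 × 0.90 = 0.2290
  σ(I1,I3) = 0.43 × 1.59 × 1.09 = 0.7452
  σ(I2,I3) = 0.38 × 0.90 × 1.09 = 0.3728
σ²_T = Σσ²ᵢ + 2·Σσ_ij = 4.5262 + 2 × 1.3470 = 7.2202
α = (3/2)·(1 − 4.5262/7.2202) = 0.560

α = 0.560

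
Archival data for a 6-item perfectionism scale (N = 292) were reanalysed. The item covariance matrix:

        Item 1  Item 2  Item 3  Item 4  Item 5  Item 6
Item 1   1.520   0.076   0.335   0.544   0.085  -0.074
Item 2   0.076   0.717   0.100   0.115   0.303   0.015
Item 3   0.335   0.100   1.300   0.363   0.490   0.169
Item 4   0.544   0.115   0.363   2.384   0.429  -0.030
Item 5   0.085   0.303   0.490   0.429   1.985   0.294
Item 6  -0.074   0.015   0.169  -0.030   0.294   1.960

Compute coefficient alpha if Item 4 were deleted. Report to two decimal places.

coefficient alpha = 0.40

Remaining items: Item 1, Item 2, Item 3, Item 5, Item 6 (k = 5).
Σσᵢ² = 1.520 + 0.717 + 1.300 + 1.985 + 1.960 = 7.482
σ²_total = 7.482 + 2 × 1.793 = 11.068
α (item deleted) = (5/4)·(1 − 7.482/11.068) = 0.40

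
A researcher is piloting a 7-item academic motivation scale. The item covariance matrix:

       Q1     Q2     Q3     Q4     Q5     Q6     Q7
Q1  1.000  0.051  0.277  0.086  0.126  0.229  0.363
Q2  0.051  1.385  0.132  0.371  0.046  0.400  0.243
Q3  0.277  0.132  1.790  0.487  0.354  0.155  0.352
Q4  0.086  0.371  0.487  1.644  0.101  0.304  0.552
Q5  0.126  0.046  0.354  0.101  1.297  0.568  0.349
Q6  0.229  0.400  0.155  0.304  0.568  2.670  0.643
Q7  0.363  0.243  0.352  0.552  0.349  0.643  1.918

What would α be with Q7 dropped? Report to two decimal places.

Remaining items: Q1, Q2, Q3, Q4, Q5, Q6 (k = 6).
ΣVar(i) = 1.000 + 1.385 + 1.790 + 1.644 + 1.297 + 2.670 = 9.786
total variance = 9.786 + 2 × 3.687 = 17.160
α (item deleted) = (6/5)·(1 − 9.786/17.160) = 0.52

α = 0.52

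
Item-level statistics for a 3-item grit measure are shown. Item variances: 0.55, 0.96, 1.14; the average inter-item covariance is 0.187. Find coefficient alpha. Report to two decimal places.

coefficient alpha = 0.45

sum of item variances = 0.55 + 0.96 + 1.14 = 2.65
Sum of the 3 distinct covariances = 3 × 0.187 = 0.561
Var(T) = sum of item variances + 2·Σcov = 2.65 + 2 × 0.561 = 3.772
α = (3/2)·(1 − 2.65/3.772) = 0.45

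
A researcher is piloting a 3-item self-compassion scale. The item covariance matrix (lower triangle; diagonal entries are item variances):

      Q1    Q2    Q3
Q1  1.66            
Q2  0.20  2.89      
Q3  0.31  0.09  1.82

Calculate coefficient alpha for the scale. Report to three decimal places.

Σσ²ᵢ = 1.66 + 2.89 + 1.82 = 6.37
Σ_{i<j} σ_ij = 0.60
Var(T) = 6.37 + 2 × 0.60 = 7.57
α = (k/(k−1))·(1 − Σσ²ᵢ/Var(T)) = (3/2)·(1 − 6.37/7.57) = 0.238

coefficient alpha = 0.238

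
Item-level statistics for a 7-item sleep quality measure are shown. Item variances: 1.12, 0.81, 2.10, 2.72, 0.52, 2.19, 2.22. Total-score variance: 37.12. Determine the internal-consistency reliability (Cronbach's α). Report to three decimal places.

Cronbach's α = 0.800

Σσᵢ² = 1.12 + 0.81 + 2.10 + 2.72 + 0.52 + 2.19 + 2.22 = 11.68
α = (k/(k−1))·(1 − Σσᵢ²/σ²_total) = (7/6)·(1 − 11.68/37.12) = 0.800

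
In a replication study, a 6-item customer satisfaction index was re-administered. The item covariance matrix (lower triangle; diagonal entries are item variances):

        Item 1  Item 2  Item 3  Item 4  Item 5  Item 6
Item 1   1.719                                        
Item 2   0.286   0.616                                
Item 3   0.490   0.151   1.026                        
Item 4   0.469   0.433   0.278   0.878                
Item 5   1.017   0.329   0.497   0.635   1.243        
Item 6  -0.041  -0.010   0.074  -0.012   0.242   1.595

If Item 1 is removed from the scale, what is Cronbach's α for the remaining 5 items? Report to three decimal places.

Remaining items: Item 2, Item 3, Item 4, Item 5, Item 6 (k = 5).
Σσᵢ² = 0.616 + 1.026 + 0.878 + 1.243 + 1.595 = 5.358
total variance = 5.358 + 2 × 2.617 = 10.592
α (item deleted) = (5/4)·(1 − 5.358/10.592) = 0.618

Cronbach's α = 0.618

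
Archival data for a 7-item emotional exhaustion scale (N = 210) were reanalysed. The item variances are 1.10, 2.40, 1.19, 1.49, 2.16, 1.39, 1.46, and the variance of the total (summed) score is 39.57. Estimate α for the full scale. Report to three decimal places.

Σσ²ᵢ = 1.10 + 2.40 + 1.19 + 1.49 + 2.16 + 1.39 + 1.46 = 11.19
α = (k/(k−1))·(1 − Σσ²ᵢ/σ²_total) = (7/6)·(1 − 11.19/39.57) = 0.837

α = 0.837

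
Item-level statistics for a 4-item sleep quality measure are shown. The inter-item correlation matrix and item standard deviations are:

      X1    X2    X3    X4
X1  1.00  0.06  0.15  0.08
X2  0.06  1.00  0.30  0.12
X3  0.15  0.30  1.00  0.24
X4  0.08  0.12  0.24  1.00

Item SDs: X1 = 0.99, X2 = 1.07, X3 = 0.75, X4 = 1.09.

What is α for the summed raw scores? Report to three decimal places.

α = 0.403

Σσ²ᵢ = 0.99² + 1.07² + 0.75² + 1.09² = 3.8756
Covariances σ_ij = r_ij · s_i · s_j:
  σ(X1,X2) = 0.06 × 0.99 × 1.07 = 0.0636
  σ(X1,X3) = 0.15 × 0.99 × 0.75 = 0.1114
  σ(X1,X4) = 0.08 × 0.99 × 1.09 = 0.0863
  σ(X2,X3) = 0.30 × 1.07 × 0.75 = 0.2408
  σ(X2,X4) = 0.12 × 1.07 × 1.09 = 0.1400
  σ(X3,X4) = 0.24 × 0.75 × 1.09 = 0.1962
σ²_T = Σσ²ᵢ + 2·Σσ_ij = 3.8756 + 2 × 0.8383 = 5.5522
α = (4/3)·(1 − 3.8756/5.5522) = 0.403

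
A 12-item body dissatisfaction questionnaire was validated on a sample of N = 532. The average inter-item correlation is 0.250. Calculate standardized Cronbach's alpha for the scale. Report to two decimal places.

α = 0.80

Standardized α = k·r̄ / (1 + (k−1)·r̄) = 12 × 0.250 / (1 + 11 × 0.250)
  = 3.0000 / 3.7500 = 0.80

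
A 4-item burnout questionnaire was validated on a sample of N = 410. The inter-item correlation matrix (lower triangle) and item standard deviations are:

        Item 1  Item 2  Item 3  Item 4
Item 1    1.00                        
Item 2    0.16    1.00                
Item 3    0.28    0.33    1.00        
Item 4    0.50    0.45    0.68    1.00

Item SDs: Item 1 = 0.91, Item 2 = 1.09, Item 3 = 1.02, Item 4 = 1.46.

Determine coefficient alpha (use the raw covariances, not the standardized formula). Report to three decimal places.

α = 0.734

Σσ²ᵢ = 0.91² + 1.09² + 1.02² + 1.46² = 5.1882
Covariances σ_ij = r_ij · s_i · s_j:
  σ(Item 1,Item 2) = 0.16 × 0.91 × 1.09 = 0.1587
  σ(Item 1,Item 3) = 0.28 × 0.91 × 1.02 = 0.2599
  σ(Item 1,Item 4) = 0.50 × 0.91 × 1.46 = 0.6643
  σ(Item 2,Item 3) = 0.33 × 1.09 × 1.02 = 0.3669
  σ(Item 2,Item 4) = 0.45 × 1.09 × 1.46 = 0.7161
  σ(Item 3,Item 4) = 0.68 × 1.02 × 1.46 = 1.0127
σ²_T = Σσ²ᵢ + 2·Σσ_ij = 5.1882 + 2 × 3.1786 = 11.5454
α = (4/3)·(1 − 5.1882/11.5454) = 0.734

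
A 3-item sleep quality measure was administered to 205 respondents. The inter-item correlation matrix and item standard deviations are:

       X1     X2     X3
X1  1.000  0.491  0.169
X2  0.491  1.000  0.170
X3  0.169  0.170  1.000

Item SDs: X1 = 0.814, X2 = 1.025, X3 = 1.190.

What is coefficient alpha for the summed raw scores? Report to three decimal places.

α = 0.499

Σσ²ᵢ = 0.814² + 1.025² + 1.190² = 3.1293
Covariances σ_ij = r_ij · s_i · s_j:
  σ(X1,X2) = 0.491 × 0.814 × 1.025 = 0.4097
  σ(X1,X3) = 0.169 × 0.814 × 1.190 = 0.1637
  σ(X2,X3) = 0.170 × 1.025 × 1.190 = 0.2074
σ²_T = Σσ²ᵢ + 2·Σσ_ij = 3.1293 + 2 × 0.7808 = 4.6909
α = (3/2)·(1 − 3.1293/4.6909) = 0.499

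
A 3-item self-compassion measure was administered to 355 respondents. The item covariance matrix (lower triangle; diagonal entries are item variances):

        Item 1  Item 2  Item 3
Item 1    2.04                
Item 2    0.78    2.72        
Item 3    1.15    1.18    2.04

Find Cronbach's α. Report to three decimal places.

ΣVar(i) = 2.04 + 2.72 + 2.04 = 6.80
Σ_{i<j} σ_ij = 3.11
total variance = 6.80 + 2 × 3.11 = 13.02
α = (k/(k−1))·(1 − ΣVar(i)/total variance) = (3/2)·(1 − 6.80/13.02) = 0.717

α = 0.717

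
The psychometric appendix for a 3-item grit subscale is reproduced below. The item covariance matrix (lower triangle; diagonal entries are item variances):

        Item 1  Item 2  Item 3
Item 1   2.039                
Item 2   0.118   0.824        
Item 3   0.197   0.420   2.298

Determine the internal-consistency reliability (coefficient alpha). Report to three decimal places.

ΣVar(i) = 2.039 + 0.824 + 2.298 = 5.161
Sum of off-diagonal covariances = 0.735
total variance = 5.161 + 2 × 0.735 = 6.631
α = (k/(k−1))·(1 − ΣVar(i)/total variance) = (3/2)·(1 − 5.161/6.631) = 0.333

coefficient alpha = 0.333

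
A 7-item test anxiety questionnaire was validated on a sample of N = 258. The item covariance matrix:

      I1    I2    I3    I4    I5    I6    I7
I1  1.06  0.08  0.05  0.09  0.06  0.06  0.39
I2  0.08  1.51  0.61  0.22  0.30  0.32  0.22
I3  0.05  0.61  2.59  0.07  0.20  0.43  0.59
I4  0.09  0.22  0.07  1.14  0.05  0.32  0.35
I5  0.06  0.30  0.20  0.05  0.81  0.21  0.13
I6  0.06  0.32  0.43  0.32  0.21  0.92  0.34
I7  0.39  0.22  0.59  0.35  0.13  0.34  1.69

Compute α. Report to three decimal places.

α = 0.597

sum of item variances = 1.06 + 1.51 + 2.59 + 1.14 + 0.81 + 0.92 + 1.69 = 9.72
Σ_{i<j} σ_ij = 5.09
Var(T) = 9.72 + 2 × 5.09 = 19.90
α = (k/(k−1))·(1 − sum of item variances/Var(T)) = (7/6)·(1 − 9.72/19.90) = 0.597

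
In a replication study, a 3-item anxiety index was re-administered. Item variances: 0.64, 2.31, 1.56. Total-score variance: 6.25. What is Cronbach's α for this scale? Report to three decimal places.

Cronbach's α = 0.418

sum of item variances = 0.64 + 2.31 + 1.56 = 4.51
α = (k/(k−1))·(1 − sum of item variances/total variance) = (3/2)·(1 − 4.51/6.25) = 0.418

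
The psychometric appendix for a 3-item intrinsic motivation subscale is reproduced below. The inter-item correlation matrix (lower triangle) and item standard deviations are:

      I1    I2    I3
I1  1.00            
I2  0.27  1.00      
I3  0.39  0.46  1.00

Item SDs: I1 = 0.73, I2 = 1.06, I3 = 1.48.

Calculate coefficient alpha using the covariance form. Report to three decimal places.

Σσ²ᵢ = 0.73² + 1.06² + 1.48² = 3.8469
Covariances σ_ij = r_ij · s_i · s_j:
  σ(I1,I2) = 0.27 × 0.73 × 1.06 = 0.2089
  σ(I1,I3) = 0.39 × 0.73 × 1.48 = 0.4214
  σ(I2,I3) = 0.46 × 1.06 × 1.48 = 0.7216
σ²_T = Σσ²ᵢ + 2·Σσ_ij = 3.8469 + 2 × 1.3519 = 6.5507
α = (3/2)·(1 − 3.8469/6.5507) = 0.619

α = 0.619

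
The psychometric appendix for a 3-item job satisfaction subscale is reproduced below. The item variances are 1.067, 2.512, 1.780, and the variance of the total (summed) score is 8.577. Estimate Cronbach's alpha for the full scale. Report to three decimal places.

sum of item variances = 1.067 + 2.512 + 1.780 = 5.359
α = (k/(k−1))·(1 − sum of item variances/σ²_total) = (3/2)·(1 − 5.359/8.577) = 0.563

α = 0.563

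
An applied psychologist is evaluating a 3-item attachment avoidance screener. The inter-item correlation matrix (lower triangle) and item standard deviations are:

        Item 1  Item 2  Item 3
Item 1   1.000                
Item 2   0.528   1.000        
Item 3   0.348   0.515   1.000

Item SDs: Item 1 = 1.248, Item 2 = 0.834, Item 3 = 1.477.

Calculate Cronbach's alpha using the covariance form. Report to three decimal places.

Σσ²ᵢ = 1.248² + 0.834² + 1.477² = 4.4346
Covariances σ_ij = r_ij · s_i · s_j:
  σ(Item 1,Item 2) = 0.528 × 1.248 × 0.834 = 0.5496
  σ(Item 1,Item 3) = 0.348 × 1.248 × 1.477 = 0.6415
  σ(Item 2,Item 3) = 0.515 × 0.834 × 1.477 = 0.6344
σ²_T = Σσ²ᵢ + 2·Σσ_ij = 4.4346 + 2 × 1.8255 = 8.0856
α = (3/2)·(1 − 4.4346/8.0856) = 0.677

α = 0.677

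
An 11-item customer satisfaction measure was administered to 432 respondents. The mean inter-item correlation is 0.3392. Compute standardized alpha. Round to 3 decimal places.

Standardized α = k·r̄ / (1 + (k−1)·r̄) = 11 × 0.3392 / (1 + 10 × 0.3392)
  = 3.7312 / 4.3920 = 0.850

α = 0.850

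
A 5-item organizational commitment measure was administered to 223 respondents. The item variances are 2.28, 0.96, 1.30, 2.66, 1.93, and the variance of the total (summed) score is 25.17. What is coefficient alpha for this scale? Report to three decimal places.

coefficient alpha = 0.797

sum of item variances = 2.28 + 0.96 + 1.30 + 2.66 + 1.93 = 9.13
α = (k/(k−1))·(1 − sum of item variances/σ²_T) = (5/4)·(1 − 9.13/25.17) = 0.797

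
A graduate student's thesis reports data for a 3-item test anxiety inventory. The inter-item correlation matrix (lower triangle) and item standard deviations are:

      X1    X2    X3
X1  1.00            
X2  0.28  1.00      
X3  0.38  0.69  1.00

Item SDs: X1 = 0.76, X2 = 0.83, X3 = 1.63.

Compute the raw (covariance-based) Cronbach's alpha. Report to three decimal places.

α = 0.669

Σσ²ᵢ = 0.76² + 0.83² + 1.63² = 3.9234
Covariances σ_ij = r_ij · s_i · s_j:
  σ(X1,X2) = 0.28 × 0.76 × 0.83 = 0.1766
  σ(X1,X3) = 0.38 × 0.76 × 1.63 = 0.4707
  σ(X2,X3) = 0.69 × 0.83 × 1.63 = 0.9335
σ²_T = Σσ²ᵢ + 2·Σσ_ij = 3.9234 + 2 × 1.5808 = 7.0850
α = (3/2)·(1 − 3.9234/7.0850) = 0.669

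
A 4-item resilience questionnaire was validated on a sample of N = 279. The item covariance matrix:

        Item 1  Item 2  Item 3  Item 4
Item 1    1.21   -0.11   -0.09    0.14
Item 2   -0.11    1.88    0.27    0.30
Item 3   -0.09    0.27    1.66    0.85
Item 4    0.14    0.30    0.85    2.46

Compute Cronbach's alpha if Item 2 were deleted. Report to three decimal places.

Cronbach's alpha = 0.379

Remaining items: Item 1, Item 3, Item 4 (k = 3).
ΣVar(i) = 1.21 + 1.66 + 2.46 = 5.33
total variance = 5.33 + 2 × 0.90 = 7.13
α (item deleted) = (3/2)·(1 − 5.33/7.13) = 0.379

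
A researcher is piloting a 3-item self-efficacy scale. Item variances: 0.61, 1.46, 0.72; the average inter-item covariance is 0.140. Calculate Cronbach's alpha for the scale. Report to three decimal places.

α = 0.347

sum of item variances = 0.61 + 1.46 + 0.72 = 2.79
Sum of the 3 distinct covariances = 3 × 0.140 = 0.420
total variance = sum of item variances + 2·Σcov = 2.79 + 2 × 0.420 = 3.630
α = (3/2)·(1 − 2.79/3.630) = 0.347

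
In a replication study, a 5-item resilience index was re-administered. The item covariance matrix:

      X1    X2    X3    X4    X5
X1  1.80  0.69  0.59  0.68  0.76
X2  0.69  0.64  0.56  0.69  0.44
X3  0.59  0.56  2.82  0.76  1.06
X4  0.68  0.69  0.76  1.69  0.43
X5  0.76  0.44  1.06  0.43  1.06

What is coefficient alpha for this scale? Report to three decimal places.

ΣVar(i) = 1.80 + 0.64 + 2.82 + 1.69 + 1.06 = 8.01
Sum of off-diagonal covariances = 6.66
total variance = 8.01 + 2 × 6.66 = 21.33
α = (k/(k−1))·(1 − ΣVar(i)/total variance) = (5/4)·(1 − 8.01/21.33) = 0.781

α = 0.781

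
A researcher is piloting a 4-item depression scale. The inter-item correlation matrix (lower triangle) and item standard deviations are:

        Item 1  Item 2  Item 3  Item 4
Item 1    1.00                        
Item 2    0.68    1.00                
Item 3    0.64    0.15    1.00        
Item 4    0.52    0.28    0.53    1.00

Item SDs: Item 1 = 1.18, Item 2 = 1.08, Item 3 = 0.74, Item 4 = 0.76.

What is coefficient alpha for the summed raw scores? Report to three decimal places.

Σσ²ᵢ = 1.18² + 1.08² + 0.74² + 0.76² = 3.6840
Covariances σ_ij = r_ij · s_i · s_j:
  σ(Item 1,Item 2) = 0.68 × 1.18 × 1.08 = 0.8666
  σ(Item 1,Item 3) = 0.64 × 1.18 × 0.74 = 0.5588
  σ(Item 1,Item 4) = 0.52 × 1.18 × 0.76 = 0.4663
  σ(Item 2,Item 3) = 0.15 × 1.08 × 0.74 = 0.1199
  σ(Item 2,Item 4) = 0.28 × 1.08 × 0.76 = 0.2298
  σ(Item 3,Item 4) = 0.53 × 0.74 × 0.76 = 0.2981
σ²_T = Σσ²ᵢ + 2·Σσ_ij = 3.6840 + 2 × 2.5395 = 8.7630
α = (4/3)·(1 − 3.6840/8.7630) = 0.773

coefficient alpha = 0.773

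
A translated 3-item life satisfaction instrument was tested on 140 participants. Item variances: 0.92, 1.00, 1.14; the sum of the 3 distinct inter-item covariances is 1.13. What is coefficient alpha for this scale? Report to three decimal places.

ΣVar(i) = 0.92 + 1.00 + 1.14 = 3.06
Sum of distinct covariances = 1.13
Var(T) = ΣVar(i) + 2·Σcov = 3.06 + 2 × 1.13 = 5.32
α = (3/2)·(1 − 3.06/5.32) = 0.637

coefficient alpha = 0.637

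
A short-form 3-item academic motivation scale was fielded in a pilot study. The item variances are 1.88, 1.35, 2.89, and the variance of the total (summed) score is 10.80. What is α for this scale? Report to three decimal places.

α = 0.650

ΣVar(i) = 1.88 + 1.35 + 2.89 = 6.12
α = (k/(k−1))·(1 − ΣVar(i)/Var(T)) = (3/2)·(1 − 6.12/10.80) = 0.650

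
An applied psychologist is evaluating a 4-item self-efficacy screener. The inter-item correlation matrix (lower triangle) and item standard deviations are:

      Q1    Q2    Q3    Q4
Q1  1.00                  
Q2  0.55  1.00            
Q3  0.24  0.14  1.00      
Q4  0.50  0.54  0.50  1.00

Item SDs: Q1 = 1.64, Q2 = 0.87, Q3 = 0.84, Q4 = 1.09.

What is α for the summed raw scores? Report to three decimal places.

α = 0.714

Σσ²ᵢ = 1.64² + 0.87² + 0.84² + 1.09² = 5.3402
Covariances σ_ij = r_ij · s_i · s_j:
  σ(Q1,Q2) = 0.55 × 1.64 × 0.87 = 0.7847
  σ(Q1,Q3) = 0.24 × 1.64 × 0.84 = 0.3306
  σ(Q1,Q4) = 0.50 × 1.64 × 1.09 = 0.8938
  σ(Q2,Q3) = 0.14 × 0.87 × 0.84 = 0.1023
  σ(Q2,Q4) = 0.54 × 0.87 × 1.09 = 0.5121
  σ(Q3,Q4) = 0.50 × 0.84 × 1.09 = 0.4578
σ²_T = Σσ²ᵢ + 2·Σσ_ij = 5.3402 + 2 × 3.0813 = 11.5028
α = (4/3)·(1 − 5.3402/11.5028) = 0.714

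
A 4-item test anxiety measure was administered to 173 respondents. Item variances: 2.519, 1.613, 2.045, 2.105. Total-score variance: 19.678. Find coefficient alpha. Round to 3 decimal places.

Σσ²ᵢ = 2.519 + 1.613 + 2.045 + 2.105 = 8.282
α = (k/(k−1))·(1 − Σσ²ᵢ/total variance) = (4/3)·(1 − 8.282/19.678) = 0.772

coefficient alpha = 0.772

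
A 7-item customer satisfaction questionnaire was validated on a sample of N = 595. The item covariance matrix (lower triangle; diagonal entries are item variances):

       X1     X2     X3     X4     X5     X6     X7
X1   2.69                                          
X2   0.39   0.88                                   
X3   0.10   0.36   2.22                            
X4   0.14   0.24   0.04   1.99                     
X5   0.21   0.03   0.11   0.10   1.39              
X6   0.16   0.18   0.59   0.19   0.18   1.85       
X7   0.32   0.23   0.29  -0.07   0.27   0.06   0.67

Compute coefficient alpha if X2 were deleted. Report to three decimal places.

α = 0.399

Remaining items: X1, X3, X4, X5, X6, X7 (k = 6).
sum of item variances = 2.69 + 2.22 + 1.99 + 1.39 + 1.85 + 0.67 = 10.81
σ²_T = 10.81 + 2 × 2.69 = 16.19
α (item deleted) = (6/5)·(1 − 10.81/16.19) = 0.399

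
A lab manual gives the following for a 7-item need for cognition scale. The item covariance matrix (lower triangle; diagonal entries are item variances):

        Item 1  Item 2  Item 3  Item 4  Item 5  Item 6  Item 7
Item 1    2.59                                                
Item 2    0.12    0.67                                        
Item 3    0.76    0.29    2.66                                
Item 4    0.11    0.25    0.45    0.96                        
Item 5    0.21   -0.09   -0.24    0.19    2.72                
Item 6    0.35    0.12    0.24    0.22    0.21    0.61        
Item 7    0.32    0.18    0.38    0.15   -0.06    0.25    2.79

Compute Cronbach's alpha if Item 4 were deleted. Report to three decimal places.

Cronbach's alpha = 0.403

Remaining items: Item 1, Item 2, Item 3, Item 5, Item 6, Item 7 (k = 6).
sum of item variances = 2.59 + 0.67 + 2.66 + 2.72 + 0.61 + 2.79 = 12.04
σ²_total = 12.04 + 2 × 3.04 = 18.12
α (item deleted) = (6/5)·(1 − 12.04/18.12) = 0.403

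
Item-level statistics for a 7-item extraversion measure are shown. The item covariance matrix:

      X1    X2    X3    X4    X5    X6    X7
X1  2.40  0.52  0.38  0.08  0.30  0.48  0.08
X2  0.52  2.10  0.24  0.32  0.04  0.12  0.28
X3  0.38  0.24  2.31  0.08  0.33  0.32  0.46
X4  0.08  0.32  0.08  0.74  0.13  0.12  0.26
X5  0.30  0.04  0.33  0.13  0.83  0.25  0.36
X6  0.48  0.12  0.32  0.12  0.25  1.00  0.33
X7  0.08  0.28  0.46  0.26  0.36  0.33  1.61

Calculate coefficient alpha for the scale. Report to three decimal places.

coefficient alpha = 0.583

sum of item variances = 2.40 + 2.10 + 2.31 + 0.74 + 0.83 + 1.00 + 1.61 = 10.99
Σ_{i<j} σ_ij = 5.48
Var(T) = 10.99 + 2 × 5.48 = 21.95
α = (k/(k−1))·(1 − sum of item variances/Var(T)) = (7/6)·(1 − 10.99/21.95) = 0.583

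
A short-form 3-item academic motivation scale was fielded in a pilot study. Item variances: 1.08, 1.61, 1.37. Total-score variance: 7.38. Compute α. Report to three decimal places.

ΣVar(i) = 1.08 + 1.61 + 1.37 = 4.06
α = (k/(k−1))·(1 − ΣVar(i)/total variance) = (3/2)·(1 − 4.06/7.38) = 0.675

α = 0.675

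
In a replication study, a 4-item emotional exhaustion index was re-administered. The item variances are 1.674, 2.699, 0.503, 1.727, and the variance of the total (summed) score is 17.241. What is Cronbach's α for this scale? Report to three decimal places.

α = 0.823

sum of item variances = 1.674 + 2.699 + 0.503 + 1.727 = 6.603
α = (k/(k−1))·(1 − sum of item variances/Var(T)) = (4/3)·(1 − 6.603/17.241) = 0.823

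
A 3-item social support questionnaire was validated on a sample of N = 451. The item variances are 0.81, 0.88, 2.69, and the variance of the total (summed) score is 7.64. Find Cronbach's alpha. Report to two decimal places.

Σσᵢ² = 0.81 + 0.88 + 2.69 = 4.38
α = (k/(k−1))·(1 − Σσᵢ²/Var(T)) = (3/2)·(1 − 4.38/7.64) = 0.64

Cronbach's alpha = 0.64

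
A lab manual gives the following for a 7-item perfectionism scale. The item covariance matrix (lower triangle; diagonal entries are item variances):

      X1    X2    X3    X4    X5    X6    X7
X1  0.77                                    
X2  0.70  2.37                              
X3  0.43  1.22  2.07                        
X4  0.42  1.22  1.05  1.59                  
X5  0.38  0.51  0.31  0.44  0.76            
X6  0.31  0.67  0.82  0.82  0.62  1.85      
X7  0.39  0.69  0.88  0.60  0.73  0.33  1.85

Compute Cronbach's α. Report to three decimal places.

ΣVar(i) = 0.77 + 2.37 + 2.07 + 1.59 + 0.76 + 1.85 + 1.85 = 11.26
Sum of the distinct covariances = 13.54
σ²_T = 11.26 + 2 × 13.54 = 38.34
α = (k/(k−1))·(1 − ΣVar(i)/σ²_T) = (7/6)·(1 − 11.26/38.34) = 0.824

α = 0.824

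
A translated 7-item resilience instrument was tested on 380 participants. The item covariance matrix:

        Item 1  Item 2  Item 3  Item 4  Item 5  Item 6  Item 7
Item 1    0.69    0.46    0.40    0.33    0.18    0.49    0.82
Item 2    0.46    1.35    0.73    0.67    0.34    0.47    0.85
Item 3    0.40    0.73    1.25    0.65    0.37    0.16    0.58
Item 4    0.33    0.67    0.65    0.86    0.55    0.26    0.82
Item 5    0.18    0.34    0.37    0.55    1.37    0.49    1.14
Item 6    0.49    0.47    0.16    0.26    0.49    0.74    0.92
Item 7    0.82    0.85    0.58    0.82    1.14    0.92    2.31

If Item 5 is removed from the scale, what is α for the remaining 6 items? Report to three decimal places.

Remaining items: Item 1, Item 2, Item 3, Item 4, Item 6, Item 7 (k = 6).
Σσ²ᵢ = 0.69 + 1.35 + 1.25 + 0.86 + 0.74 + 2.31 = 7.20
Var(T) = 7.20 + 2 × 8.61 = 24.42
α (item deleted) = (6/5)·(1 − 7.20/24.42) = 0.846

α = 0.846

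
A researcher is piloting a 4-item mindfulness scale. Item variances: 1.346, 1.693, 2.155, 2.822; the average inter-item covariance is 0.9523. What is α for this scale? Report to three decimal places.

α = 0.784

Σσᵢ² = 1.346 + 1.693 + 2.155 + 2.822 = 8.016
Sum of the 6 distinct covariances = 6 × 0.9523 = 5.7138
total variance = Σσᵢ² + 2·Σcov = 8.016 + 2 × 5.7138 = 19.4436
α = (4/3)·(1 − 8.016/19.4436) = 0.784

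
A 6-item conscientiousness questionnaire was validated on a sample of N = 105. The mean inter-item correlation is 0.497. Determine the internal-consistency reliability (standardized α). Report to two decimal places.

α = 0.86

Standardized α = k·r̄ / (1 + (k−1)·r̄) = 6 × 0.497 / (1 + 5 × 0.497)
  = 2.9820 / 3.4850 = 0.86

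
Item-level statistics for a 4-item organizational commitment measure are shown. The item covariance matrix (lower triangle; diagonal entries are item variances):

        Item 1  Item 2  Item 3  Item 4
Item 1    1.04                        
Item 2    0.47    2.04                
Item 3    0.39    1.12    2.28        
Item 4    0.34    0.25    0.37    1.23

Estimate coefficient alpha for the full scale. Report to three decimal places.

α = 0.629

ΣVar(i) = 1.04 + 2.04 + 2.28 + 1.23 = 6.59
Σ_{i<j} σ_ij = 2.94
total variance = 6.59 + 2 × 2.94 = 12.47
α = (k/(k−1))·(1 − ΣVar(i)/total variance) = (4/3)·(1 − 6.59/12.47) = 0.629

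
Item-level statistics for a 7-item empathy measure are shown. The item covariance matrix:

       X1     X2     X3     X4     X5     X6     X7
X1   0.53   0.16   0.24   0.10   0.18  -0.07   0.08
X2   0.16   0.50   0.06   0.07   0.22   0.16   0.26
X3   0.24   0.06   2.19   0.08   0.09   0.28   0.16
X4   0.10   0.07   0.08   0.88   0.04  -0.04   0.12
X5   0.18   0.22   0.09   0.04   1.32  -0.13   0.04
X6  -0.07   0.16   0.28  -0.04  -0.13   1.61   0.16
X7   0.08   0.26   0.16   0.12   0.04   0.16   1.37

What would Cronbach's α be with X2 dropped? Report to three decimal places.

Cronbach's α = 0.302

Remaining items: X1, X3, X4, X5, X6, X7 (k = 6).
sum of item variances = 0.53 + 2.19 + 0.88 + 1.32 + 1.61 + 1.37 = 7.90
total variance = 7.90 + 2 × 1.33 = 10.56
α (item deleted) = (6/5)·(1 − 7.90/10.56) = 0.302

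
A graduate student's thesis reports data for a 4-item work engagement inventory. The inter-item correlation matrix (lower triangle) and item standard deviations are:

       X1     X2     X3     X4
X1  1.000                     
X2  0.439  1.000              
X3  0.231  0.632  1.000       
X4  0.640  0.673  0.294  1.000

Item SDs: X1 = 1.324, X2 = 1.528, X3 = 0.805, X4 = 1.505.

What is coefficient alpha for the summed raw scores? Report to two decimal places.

Σσ²ᵢ = 1.324² + 1.528² + 0.805² + 1.505² = 7.0008
Covariances σ_ij = r_ij · s_i · s_j:
  σ(X1,X2) = 0.439 × 1.324 × 1.528 = 0.8881
  σ(X1,X3) = 0.231 × 1.324 × 0.805 = 0.2462
  σ(X1,X4) = 0.640 × 1.324 × 1.505 = 1.2753
  σ(X2,X3) = 0.632 × 1.528 × 0.805 = 0.7774
  σ(X2,X4) = 0.673 × 1.528 × 1.505 = 1.5477
  σ(X3,X4) = 0.294 × 0.805 × 1.505 = 0.3562
σ²_T = Σσ²ᵢ + 2·Σσ_ij = 7.0008 + 2 × 5.0909 = 17.1826
α = (4/3)·(1 − 7.0008/17.1826) = 0.79

α = 0.79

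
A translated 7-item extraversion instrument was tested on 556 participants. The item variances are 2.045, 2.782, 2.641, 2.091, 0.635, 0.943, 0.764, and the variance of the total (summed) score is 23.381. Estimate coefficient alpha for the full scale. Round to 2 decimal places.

ΣVar(i) = 2.045 + 2.782 + 2.641 + 2.091 + 0.635 + 0.943 + 0.764 = 11.901
α = (k/(k−1))·(1 − ΣVar(i)/σ²_total) = (7/6)·(1 − 11.901/23.381) = 0.57

α = 0.57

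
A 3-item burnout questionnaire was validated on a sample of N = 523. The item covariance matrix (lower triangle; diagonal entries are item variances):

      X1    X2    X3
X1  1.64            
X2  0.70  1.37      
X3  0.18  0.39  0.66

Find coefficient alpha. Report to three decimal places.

α = 0.614

ΣVar(i) = 1.64 + 1.37 + 0.66 = 3.67
Sum of off-diagonal covariances = 1.27
σ²_total = 3.67 + 2 × 1.27 = 6.21
α = (k/(k−1))·(1 − ΣVar(i)/σ²_total) = (3/2)·(1 − 3.67/6.21) = 0.614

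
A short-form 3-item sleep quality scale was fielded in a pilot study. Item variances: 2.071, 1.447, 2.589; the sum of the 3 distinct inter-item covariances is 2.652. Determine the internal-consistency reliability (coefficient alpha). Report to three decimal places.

coefficient alpha = 0.697

Σσ²ᵢ = 2.071 + 1.447 + 2.589 = 6.107
Sum of distinct covariances = 2.652
σ²_T = Σσ²ᵢ + 2·Σcov = 6.107 + 2 × 2.652 = 11.411
α = (3/2)·(1 − 6.107/11.411) = 0.697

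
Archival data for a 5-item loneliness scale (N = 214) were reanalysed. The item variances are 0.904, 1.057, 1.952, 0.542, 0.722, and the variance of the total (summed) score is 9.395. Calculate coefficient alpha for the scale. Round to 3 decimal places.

coefficient alpha = 0.561

Σσ²ᵢ = 0.904 + 1.057 + 1.952 + 0.542 + 0.722 = 5.177
α = (k/(k−1))·(1 − Σσ²ᵢ/σ²_T) = (5/4)·(1 − 5.177/9.395) = 0.561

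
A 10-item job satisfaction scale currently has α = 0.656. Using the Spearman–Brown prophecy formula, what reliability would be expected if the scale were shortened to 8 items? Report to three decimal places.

Length factor m = 8/10 = 0.8000
α' = m·α / (1 − (1−m)·α)
   = 8/10 × 0.656 / (1 − (1 − 8/10) × 0.656)
   = 0.5248 / 0.8688 = 0.604

predicted reliability = 0.604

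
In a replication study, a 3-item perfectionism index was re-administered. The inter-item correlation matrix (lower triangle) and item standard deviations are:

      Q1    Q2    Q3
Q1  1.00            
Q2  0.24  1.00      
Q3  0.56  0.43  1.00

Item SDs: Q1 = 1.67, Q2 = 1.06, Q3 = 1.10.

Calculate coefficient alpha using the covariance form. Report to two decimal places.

Σσ²ᵢ = 1.67² + 1.06² + 1.10² = 5.1225
Covariances σ_ij = r_ij · s_i · s_j:
  σ(Q1,Q2) = 0.24 × 1.67 × 1.06 = 0.4248
  σ(Q1,Q3) = 0.56 × 1.67 × 1.10 = 1.0287
  σ(Q2,Q3) = 0.43 × 1.06 × 1.10 = 0.5014
σ²_T = Σσ²ᵢ + 2·Σσ_ij = 5.1225 + 2 × 1.9549 = 9.0323
α = (3/2)·(1 − 5.1225/9.0323) = 0.65

coefficient alpha = 0.65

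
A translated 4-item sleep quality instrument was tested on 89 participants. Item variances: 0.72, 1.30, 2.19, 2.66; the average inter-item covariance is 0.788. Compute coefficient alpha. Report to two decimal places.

Σσᵢ² = 0.72 + 1.30 + 2.19 + 2.66 = 6.87
Sum of the 6 distinct covariances = 6 × 0.788 = 4.728
Var(T) = Σσᵢ² + 2·Σcov = 6.87 + 2 × 4.728 = 16.326
α = (4/3)·(1 − 6.87/16.326) = 0.77

coefficient alpha = 0.77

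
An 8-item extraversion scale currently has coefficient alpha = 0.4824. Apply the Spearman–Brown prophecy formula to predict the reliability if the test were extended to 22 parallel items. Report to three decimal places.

Length factor m = 22/8 = 2.7500
α' = m·α / (1 + (m−1)·α)
   = 22/8 × 0.4824 / (1 + (22/8 − 1) × 0.4824)
   = 1.3266 / 1.8442 = 0.719

predicted reliability = 0.719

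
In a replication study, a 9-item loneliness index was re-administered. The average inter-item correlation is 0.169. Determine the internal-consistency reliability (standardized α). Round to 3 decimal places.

Standardized α = k·r̄ / (1 + (k−1)·r̄) = 9 × 0.169 / (1 + 8 × 0.169)
  = 1.5210 / 2.3520 = 0.647

α = 0.647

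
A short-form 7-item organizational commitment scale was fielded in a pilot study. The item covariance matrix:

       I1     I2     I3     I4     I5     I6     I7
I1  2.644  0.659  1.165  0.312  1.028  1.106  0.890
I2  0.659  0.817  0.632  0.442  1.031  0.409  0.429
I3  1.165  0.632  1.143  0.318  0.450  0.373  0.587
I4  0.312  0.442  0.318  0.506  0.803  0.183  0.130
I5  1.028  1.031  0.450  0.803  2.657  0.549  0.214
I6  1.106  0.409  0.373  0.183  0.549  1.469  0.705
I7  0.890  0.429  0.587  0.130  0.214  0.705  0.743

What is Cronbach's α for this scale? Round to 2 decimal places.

α = 0.83

Σσᵢ² = 2.644 + 0.817 + 1.143 + 0.506 + 2.657 + 1.469 + 0.743 = 9.979
Sum of off-diagonal covariances = 12.415
total variance = 9.979 + 2 × 12.415 = 34.809
α = (k/(k−1))·(1 − Σσᵢ²/total variance) = (7/6)·(1 − 9.979/34.809) = 0.83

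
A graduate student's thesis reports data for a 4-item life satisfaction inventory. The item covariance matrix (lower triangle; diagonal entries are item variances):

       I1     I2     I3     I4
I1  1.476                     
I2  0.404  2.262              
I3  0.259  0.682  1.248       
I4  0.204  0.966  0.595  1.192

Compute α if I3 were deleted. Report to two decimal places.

Remaining items: I1, I2, I4 (k = 3).
Σσᵢ² = 1.476 + 2.262 + 1.192 = 4.930
σ²_T = 4.930 + 2 × 1.574 = 8.078
α (item deleted) = (3/2)·(1 − 4.930/8.078) = 0.58

α = 0.58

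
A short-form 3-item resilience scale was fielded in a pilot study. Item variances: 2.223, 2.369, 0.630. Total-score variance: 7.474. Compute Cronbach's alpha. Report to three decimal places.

sum of item variances = 2.223 + 2.369 + 0.630 = 5.222
α = (k/(k−1))·(1 − sum of item variances/σ²_T) = (3/2)·(1 − 5.222/7.474) = 0.452

Cronbach's alpha = 0.452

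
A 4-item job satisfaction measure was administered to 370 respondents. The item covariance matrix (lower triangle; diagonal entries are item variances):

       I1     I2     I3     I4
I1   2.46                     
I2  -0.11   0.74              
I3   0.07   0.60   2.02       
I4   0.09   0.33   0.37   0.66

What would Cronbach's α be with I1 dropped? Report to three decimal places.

Remaining items: I2, I3, I4 (k = 3).
sum of item variances = 0.74 + 2.02 + 0.66 = 3.42
σ²_T = 3.42 + 2 × 1.30 = 6.02
α (item deleted) = (3/2)·(1 − 3.42/6.02) = 0.648

Cronbach's α = 0.648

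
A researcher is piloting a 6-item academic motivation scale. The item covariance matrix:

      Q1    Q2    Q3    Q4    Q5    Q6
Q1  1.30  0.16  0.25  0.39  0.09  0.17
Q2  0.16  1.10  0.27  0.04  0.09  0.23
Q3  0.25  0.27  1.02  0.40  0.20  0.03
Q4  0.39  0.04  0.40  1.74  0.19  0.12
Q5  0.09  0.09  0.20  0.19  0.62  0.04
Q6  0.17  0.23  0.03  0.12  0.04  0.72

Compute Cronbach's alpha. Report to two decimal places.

ΣVar(i) = 1.30 + 1.10 + 1.02 + 1.74 + 0.62 + 0.72 = 6.50
Sum of the distinct covariances = 2.67
total variance = 6.50 + 2 × 2.67 = 11.84
α = (k/(k−1))·(1 − ΣVar(i)/total variance) = (6/5)·(1 − 6.50/11.84) = 0.54

α = 0.54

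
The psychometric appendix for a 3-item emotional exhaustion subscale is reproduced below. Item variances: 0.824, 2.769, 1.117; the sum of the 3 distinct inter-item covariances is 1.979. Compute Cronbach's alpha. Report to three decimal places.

Σσᵢ² = 0.824 + 2.769 + 1.117 = 4.710
Sum of distinct covariances = 1.979
σ²_T = Σσᵢ² + 2·Σcov = 4.710 + 2 × 1.979 = 8.668
α = (3/2)·(1 − 4.710/8.668) = 0.685

α = 0.685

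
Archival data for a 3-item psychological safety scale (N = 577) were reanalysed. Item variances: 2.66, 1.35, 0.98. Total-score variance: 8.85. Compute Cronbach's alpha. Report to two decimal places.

α = 0.65

ΣVar(i) = 2.66 + 1.35 + 0.98 = 4.99
α = (k/(k−1))·(1 − ΣVar(i)/σ²_T) = (3/2)·(1 − 4.99/8.85) = 0.65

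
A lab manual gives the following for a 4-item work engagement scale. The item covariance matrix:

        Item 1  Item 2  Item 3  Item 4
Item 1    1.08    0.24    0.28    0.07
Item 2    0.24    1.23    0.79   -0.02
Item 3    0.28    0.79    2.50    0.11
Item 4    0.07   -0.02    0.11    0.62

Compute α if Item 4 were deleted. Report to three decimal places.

Remaining items: Item 1, Item 2, Item 3 (k = 3).
sum of item variances = 1.08 + 1.23 + 2.50 = 4.81
σ²_T = 4.81 + 2 × 1.31 = 7.43
α (item deleted) = (3/2)·(1 − 4.81/7.43) = 0.529

α = 0.529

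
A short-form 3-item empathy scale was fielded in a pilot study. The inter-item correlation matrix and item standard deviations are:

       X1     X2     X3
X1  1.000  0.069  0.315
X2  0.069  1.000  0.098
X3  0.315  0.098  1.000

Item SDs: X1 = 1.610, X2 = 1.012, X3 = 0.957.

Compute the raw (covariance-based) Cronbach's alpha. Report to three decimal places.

Cronbach's alpha = 0.351

Σσ²ᵢ = 1.610² + 1.012² + 0.957² = 4.5321
Covariances σ_ij = r_ij · s_i · s_j:
  σ(X1,X2) = 0.069 × 1.610 × 1.012 = 0.1124
  σ(X1,X3) = 0.315 × 1.610 × 0.957 = 0.4853
  σ(X2,X3) = 0.098 × 1.012 × 0.957 = 0.0949
σ²_T = Σσ²ᵢ + 2·Σσ_ij = 4.5321 + 2 × 0.6926 = 5.9173
α = (3/2)·(1 − 4.5321/5.9173) = 0.351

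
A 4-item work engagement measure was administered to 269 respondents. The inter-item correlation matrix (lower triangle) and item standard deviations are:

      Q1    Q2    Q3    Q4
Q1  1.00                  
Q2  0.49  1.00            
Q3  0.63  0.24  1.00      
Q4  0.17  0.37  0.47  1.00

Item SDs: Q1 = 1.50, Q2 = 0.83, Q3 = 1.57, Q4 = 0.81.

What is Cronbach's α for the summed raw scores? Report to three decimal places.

Σσ²ᵢ = 1.50² + 0.83² + 1.57² + 0.81² = 6.0599
Covariances σ_ij = r_ij · s_i · s_j:
  σ(Q1,Q2) = 0.49 × 1.50 × 0.83 = 0.6100
  σ(Q1,Q3) = 0.63 × 1.50 × 1.57 = 1.4837
  σ(Q1,Q4) = 0.17 × 1.50 × 0.81 = 0.2066
  σ(Q2,Q3) = 0.24 × 0.83 × 1.57 = 0.3127
  σ(Q2,Q4) = 0.37 × 0.83 × 0.81 = 0.2488
  σ(Q3,Q4) = 0.47 × 1.57 × 0.81 = 0.5977
σ²_T = Σσ²ᵢ + 2·Σσ_ij = 6.0599 + 2 × 3.4595 = 12.9789
α = (4/3)·(1 − 6.0599/12.9789) = 0.711

Cronbach's α = 0.711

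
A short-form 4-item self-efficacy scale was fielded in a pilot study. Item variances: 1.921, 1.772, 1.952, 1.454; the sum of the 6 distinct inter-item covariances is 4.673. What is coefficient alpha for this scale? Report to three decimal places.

sum of item variances = 1.921 + 1.772 + 1.952 + 1.454 = 7.099
Sum of distinct covariances = 4.673
Var(T) = sum of item variances + 2·Σcov = 7.099 + 2 × 4.673 = 16.445
α = (4/3)·(1 − 7.099/16.445) = 0.758

coefficient alpha = 0.758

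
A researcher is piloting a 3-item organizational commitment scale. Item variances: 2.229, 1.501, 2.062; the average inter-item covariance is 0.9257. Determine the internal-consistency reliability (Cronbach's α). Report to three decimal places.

ΣVar(i) = 2.229 + 1.501 + 2.062 = 5.792
Sum of the 3 distinct covariances = 3 × 0.9257 = 2.7771
Var(T) = ΣVar(i) + 2·Σcov = 5.792 + 2 × 2.7771 = 11.3462
α = (3/2)·(1 − 5.792/11.3462) = 0.734

Cronbach's α = 0.734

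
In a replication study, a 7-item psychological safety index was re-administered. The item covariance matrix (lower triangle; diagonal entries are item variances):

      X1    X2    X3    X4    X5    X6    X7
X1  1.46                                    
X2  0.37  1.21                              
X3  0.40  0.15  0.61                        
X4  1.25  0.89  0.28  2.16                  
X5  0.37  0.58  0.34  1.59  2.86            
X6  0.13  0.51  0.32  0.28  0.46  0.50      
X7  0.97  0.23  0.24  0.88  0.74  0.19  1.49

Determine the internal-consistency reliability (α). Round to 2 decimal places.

Σσᵢ² = 1.46 + 1.21 + 0.61 + 2.16 + 2.86 + 0.50 + 1.49 = 10.29
Sum of the distinct covariances = 11.17
σ²_total = 10.29 + 2 × 11.17 = 32.63
α = (k/(k−1))·(1 − Σσᵢ²/σ²_total) = (7/6)·(1 − 10.29/32.63) = 0.80

α = 0.80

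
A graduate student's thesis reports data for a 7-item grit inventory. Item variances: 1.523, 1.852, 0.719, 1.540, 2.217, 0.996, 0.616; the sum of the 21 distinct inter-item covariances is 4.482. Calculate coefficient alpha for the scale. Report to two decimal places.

ΣVar(i) = 1.523 + 1.852 + 0.719 + 1.540 + 2.217 + 0.996 + 0.616 = 9.463
Sum of distinct covariances = 4.482
σ²_total = ΣVar(i) + 2·Σcov = 9.463 + 2 × 4.482 = 18.427
α = (7/6)·(1 − 9.463/18.427) = 0.57

α = 0.57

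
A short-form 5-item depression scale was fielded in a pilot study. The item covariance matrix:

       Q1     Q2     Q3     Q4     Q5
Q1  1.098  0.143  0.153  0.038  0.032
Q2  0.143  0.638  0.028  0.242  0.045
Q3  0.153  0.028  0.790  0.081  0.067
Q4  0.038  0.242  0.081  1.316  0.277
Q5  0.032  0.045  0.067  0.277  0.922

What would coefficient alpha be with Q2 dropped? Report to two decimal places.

Remaining items: Q1, Q3, Q4, Q5 (k = 4).
Σσᵢ² = 1.098 + 0.790 + 1.316 + 0.922 = 4.126
σ²_T = 4.126 + 2 × 0.648 = 5.422
α (item deleted) = (4/3)·(1 − 4.126/5.422) = 0.32

α = 0.32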